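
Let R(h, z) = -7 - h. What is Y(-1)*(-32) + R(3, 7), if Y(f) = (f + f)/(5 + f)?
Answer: 6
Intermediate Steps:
Y(f) = 2*f/(5 + f) (Y(f) = (2*f)/(5 + f) = 2*f/(5 + f))
Y(-1)*(-32) + R(3, 7) = (2*(-1)/(5 - 1))*(-32) + (-7 - 1*3) = (2*(-1)/4)*(-32) + (-7 - 3) = (2*(-1)*(¼))*(-32) - 10 = -½*(-32) - 10 = 16 - 10 = 6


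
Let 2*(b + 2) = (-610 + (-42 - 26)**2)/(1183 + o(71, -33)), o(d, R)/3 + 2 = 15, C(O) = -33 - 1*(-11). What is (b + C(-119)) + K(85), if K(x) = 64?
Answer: 50887/1222 ≈ 41.642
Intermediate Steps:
C(O) = -22 (C(O) = -33 + 11 = -22)
o(d, R) = 39 (o(d, R) = -6 + 3*15 = -6 + 45 = 39)
b = -437/1222 (b = -2 + ((-610 + (-42 - 26)**2)/(1183 + 39))/2 = -2 + ((-610 + (-68)**2)/1222)/2 = -2 + ((-610 + 4624)*(1/1222))/2 = -2 + (4014*(1/1222))/2 = -2 + (1/2)*(2007/611) = -2 + 2007/1222 = -437/1222 ≈ -0.35761)
(b + C(-119)) + K(85) = (-437/1222 - 22) + 64 = -27321/1222 + 64 = 50887/1222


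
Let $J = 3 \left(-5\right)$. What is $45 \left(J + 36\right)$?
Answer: $945$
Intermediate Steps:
$J = -15$
$45 \left(J + 36\right) = 45 \left(-15 + 36\right) = 45 \cdot 21 = 945$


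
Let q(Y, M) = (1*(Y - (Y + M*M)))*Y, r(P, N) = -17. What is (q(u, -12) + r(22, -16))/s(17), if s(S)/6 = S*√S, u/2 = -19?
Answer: 5455*√17/1734 ≈ 12.971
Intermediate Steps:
u = -38 (u = 2*(-19) = -38)
s(S) = 6*S^(3/2) (s(S) = 6*(S*√S) = 6*S^(3/2))
q(Y, M) = -Y*M² (q(Y, M) = (1*(Y - (Y + M²)))*Y = (1*(Y + (-Y - M²)))*Y = (1*(-M²))*Y = (-M²)*Y = -Y*M²)
(q(u, -12) + r(22, -16))/s(17) = (-1*(-38)*(-12)² - 17)/((6*17^(3/2))) = (-1*(-38)*144 - 17)/((6*(17*√17))) = (5472 - 17)/((102*√17)) = 5455*(√17/1734) = 5455*√17/1734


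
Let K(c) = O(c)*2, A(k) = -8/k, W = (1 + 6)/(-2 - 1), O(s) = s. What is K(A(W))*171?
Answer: 8208/7 ≈ 1172.6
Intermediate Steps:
W = -7/3 (W = 7/(-3) = 7*(-⅓) = -7/3 ≈ -2.3333)
K(c) = 2*c (K(c) = c*2 = 2*c)
K(A(W))*171 = (2*(-8/(-7/3)))*171 = (2*(-8*(-3/7)))*171 = (2*(24/7))*171 = (48/7)*171 = 8208/7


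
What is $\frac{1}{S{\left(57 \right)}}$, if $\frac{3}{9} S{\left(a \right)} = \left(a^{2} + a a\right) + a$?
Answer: $\frac{1}{19665} \approx 5.0852 \cdot 10^{-5}$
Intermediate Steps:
$S{\left(a \right)} = 3 a + 6 a^{2}$ ($S{\left(a \right)} = 3 \left(\left(a^{2} + a a\right) + a\right) = 3 \left(\left(a^{2} + a^{2}\right) + a\right) = 3 \left(2 a^{2} + a\right) = 3 \left(a + 2 a^{2}\right) = 3 a + 6 a^{2}$)
$\frac{1}{S{\left(57 \right)}} = \frac{1}{3 \cdot 57 \left(1 + 2 \cdot 57\right)} = \frac{1}{3 \cdot 57 \left(1 + 114\right)} = \frac{1}{3 \cdot 57 \cdot 115} = \frac{1}{19665}$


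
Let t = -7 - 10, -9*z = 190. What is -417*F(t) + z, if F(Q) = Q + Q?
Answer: 127412/9 ≈ 14157.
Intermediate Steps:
z = -190/9 (z = -⅑*190 = -190/9 ≈ -21.111)
t = -17
F(Q) = 2*Q
-417*F(t) + z = -834*(-17) - 190/9 = -417*(-34) - 190/9 = 14178 - 190/9 = 127412/9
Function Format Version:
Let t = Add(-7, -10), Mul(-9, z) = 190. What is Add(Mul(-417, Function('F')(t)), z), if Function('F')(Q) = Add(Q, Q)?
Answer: Rational(127412, 9) ≈ 14157.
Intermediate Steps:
z = Rational(-190, 9) (z = Mul(Rational(-1, 9), 190) = Rational(-190, 9) ≈ -21.111)
t = -17
Function('F')(Q) = Mul(2, Q)
Add(Mul(-417, Function('F')(t)), z) = Add(Mul(-417, Mul(2, -17)), Rational(-190, 9)) = Add(Mul(-417, -34), Rational(-190, 9)) = Add(14178, Rational(-190, 9)) = Rational(127412, 9)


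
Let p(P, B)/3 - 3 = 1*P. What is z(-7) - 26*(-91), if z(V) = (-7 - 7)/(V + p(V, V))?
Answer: 44968/19 ≈ 2366.7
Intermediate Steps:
p(P, B) = 9 + 3*P (p(P, B) = 9 + 3*(1*P) = 9 + 3*P)
z(V) = -14/(9 + 4*V) (z(V) = (-7 - 7)/(V + (9 + 3*V)) = -14/(9 + 4*V))
z(-7) - 26*(-91) = -14/(9 + 4*(-7)) - 26*(-91) = -14/(9 - 28) + 2366 = -14/(-19) + 2366 = -14*(-1/19) + 2366 = 14/19 + 2366 = 44968/19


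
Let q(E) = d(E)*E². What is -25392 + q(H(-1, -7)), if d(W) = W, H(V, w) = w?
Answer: -25735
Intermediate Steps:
q(E) = E³ (q(E) = E*E² = E³)
-25392 + q(H(-1, -7)) = -25392 + (-7)³ = -25392 - 343 = -25735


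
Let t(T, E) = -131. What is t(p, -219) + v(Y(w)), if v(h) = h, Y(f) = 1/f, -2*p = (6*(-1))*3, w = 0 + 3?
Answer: -392/3 ≈ -130.67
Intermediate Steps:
w = 3
p = 9 (p = -6*(-1)*3/2 = -(-3)*3 = -1/2*(-18) = 9)
t(p, -219) + v(Y(w)) = -131 + 1/3 = -392/3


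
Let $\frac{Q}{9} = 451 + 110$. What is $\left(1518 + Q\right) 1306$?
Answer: $8576502$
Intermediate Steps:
$Q = 5049$ ($Q = 9 \left(451 + 110\right) = 9 \cdot 561 = 5049$)
$\left(1518 + Q\right) 1306 = \left(1518 + 5049\right) 1306 = 6567 \cdot 1306 = 8576502$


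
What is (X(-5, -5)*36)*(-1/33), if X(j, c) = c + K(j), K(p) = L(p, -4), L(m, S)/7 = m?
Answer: 480/11 ≈ 43.636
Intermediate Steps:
L(m, S) = 7*m
K(p) = 7*p
X(j, c) = c + 7*j
(X(-5, -5)*36)*(-1/33) = ((-5 + 7*(-5))*36)*(-1/33) = ((-5 - 35)*36)*(-1*1/33) = -40*36*(-1/33) = -1440*(-1/33) = 480/11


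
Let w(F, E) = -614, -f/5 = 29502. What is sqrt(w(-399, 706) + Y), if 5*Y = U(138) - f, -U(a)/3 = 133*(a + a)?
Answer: 2*sqrt(42895)/5 ≈ 82.844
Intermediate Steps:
f = -147510 (f = -5*29502 = -147510)
U(a) = -798*a (U(a) = -399*(a + a) = -399*2*a = -798*a)
Y = 37386/5 (Y = (-798*138 - 1*(-147510))/5 = (-110124 + 147510)/5 = (1/5)*37386 = 37386/5 ≈ 7477.2)
sqrt(w(-399, 706) + Y) = sqrt(-614 + 37386/5) = sqrt(34316/5) = 2*sqrt(42895)/5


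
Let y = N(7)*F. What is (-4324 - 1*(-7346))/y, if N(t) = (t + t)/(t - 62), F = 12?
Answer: -83105/84 ≈ -989.35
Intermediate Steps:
N(t) = 2*t/(-62 + t) (N(t) = (2*t)/(-62 + t) = 2*t/(-62 + t))
y = -168/55 (y = (2*7/(-62 + 7))*12 = (2*7/(-55))*12 = (2*7*(-1/55))*12 = -14/55*12 = -168/55 ≈ -3.0545)
(-4324 - 1*(-7346))/y = (-4324 - 1*(-7346))/(-168/55) = (-4324 + 7346)*(-55/168) = 3022*(-55/168) = -83105/84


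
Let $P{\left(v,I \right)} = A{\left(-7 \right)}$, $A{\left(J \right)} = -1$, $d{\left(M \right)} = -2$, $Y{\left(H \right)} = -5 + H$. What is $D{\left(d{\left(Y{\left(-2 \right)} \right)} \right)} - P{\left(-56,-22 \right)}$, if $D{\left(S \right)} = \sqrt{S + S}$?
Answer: $1 + 2 i \approx 1.0 + 2.0 i$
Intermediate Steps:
$P{\left(v,I \right)} = -1$
$D{\left(S \right)} = \sqrt{2} \sqrt{S}$ ($D{\left(S \right)} = \sqrt{2 S} = \sqrt{2} \sqrt{S}$)
$D{\left(d{\left(Y{\left(-2 \right)} \right)} \right)} - P{\left(-56,-22 \right)} = \sqrt{2} \sqrt{-2} - -1 = \sqrt{2} i \sqrt{2} + 1 = 2 i + 1 = 1 + 2 i$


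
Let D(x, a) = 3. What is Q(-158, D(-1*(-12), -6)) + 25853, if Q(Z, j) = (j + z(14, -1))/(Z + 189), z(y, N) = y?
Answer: 801460/31 ≈ 25854.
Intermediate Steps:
Q(Z, j) = (14 + j)/(189 + Z) (Q(Z, j) = (j + 14)/(Z + 189) = (14 + j)/(189 + Z))
Q(-158, D(-1*(-12), -6)) + 25853 = (14 + 3)/(189 - 158) + 25853 = 17/31 + 25853 = 801460/31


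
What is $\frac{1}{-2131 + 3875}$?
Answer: $\frac{1}{1744} \approx 0.00057339$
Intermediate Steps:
$\frac{1}{-2131 + 3875} = \frac{1}{1744}$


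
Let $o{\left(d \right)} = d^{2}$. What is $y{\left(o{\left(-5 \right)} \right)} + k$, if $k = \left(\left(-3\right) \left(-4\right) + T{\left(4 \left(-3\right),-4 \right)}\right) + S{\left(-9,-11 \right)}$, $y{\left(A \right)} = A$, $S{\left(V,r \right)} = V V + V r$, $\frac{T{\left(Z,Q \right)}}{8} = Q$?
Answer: $185$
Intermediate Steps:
$T{\left(Z,Q \right)} = 8 Q$
$S{\left(V,r \right)} = V^{2} + V r$
$k = 160$ ($k = \left(\left(-3\right) \left(-4\right) + 8 \left(-4\right)\right) - 9 \left(-9 - 11\right) = \left(12 - 32\right) - -180 = -20 + 180 = 160$)
$y{\left(o{\left(-5 \right)} \right)} + k = \left(-5\right)^{2} + 160 = 25 + 160 = 185$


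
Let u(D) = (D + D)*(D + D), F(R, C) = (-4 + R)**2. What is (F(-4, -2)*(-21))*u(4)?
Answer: -86016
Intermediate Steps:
u(D) = 4*D**2 (u(D) = (2*D)*(2*D) = 4*D**2)
(F(-4, -2)*(-21))*u(4) = ((-4 - 4)**2*(-21))*(4*4**2) = ((-8)**2*(-21))*(4*16) = (64*(-21))*64 = -1344*64 = -86016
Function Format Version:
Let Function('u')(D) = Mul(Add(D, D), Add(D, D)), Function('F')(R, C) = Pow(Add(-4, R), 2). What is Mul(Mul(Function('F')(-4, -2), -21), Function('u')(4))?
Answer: -86016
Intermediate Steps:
Function('u')(D) = Mul(4, Pow(D, 2)) (Function('u')(D) = Mul(Mul(2, D), Mul(2, D)) = Mul(4, Pow(D, 2)))
Mul(Mul(Function('F')(-4, -2), -21), Function('u')(4)) = Mul(Mul(Pow(Add(-4, -4), 2), -21), Mul(4, Pow(4, 2))) = Mul(Mul(Pow(-8, 2), -21), Mul(4, 16)) = Mul(Mul(64, -21), 64) = Mul(-1344, 64) = -86016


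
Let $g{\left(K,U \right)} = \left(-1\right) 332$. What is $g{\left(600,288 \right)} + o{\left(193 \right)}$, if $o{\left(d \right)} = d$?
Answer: $-139$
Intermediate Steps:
$g{\left(K,U \right)} = -332$
$g{\left(600,288 \right)} + o{\left(193 \right)} = -332 + 193 = -139$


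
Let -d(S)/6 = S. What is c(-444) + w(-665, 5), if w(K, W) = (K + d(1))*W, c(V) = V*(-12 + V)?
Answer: 199109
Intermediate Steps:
d(S) = -6*S
w(K, W) = W*(-6 + K) (w(K, W) = (K - 6*1)*W = (K - 6)*W = (-6 + K)*W = W*(-6 + K))
c(-444) + w(-665, 5) = -444*(-12 - 444) + 5*(-6 - 665) = -444*(-456) + 5*(-671) = 202464 - 3355 = 199109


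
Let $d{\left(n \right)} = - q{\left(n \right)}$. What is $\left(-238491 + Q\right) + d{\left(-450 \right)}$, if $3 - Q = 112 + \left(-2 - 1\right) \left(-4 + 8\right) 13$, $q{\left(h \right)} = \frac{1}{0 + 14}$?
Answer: $- \frac{3338217}{14} \approx -2.3844 \cdot 10^{5}$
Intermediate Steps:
$q{\left(h \right)} = \frac{1}{14}$
$d{\left(n \right)} = - \frac{1}{14}$ ($d{\left(n \right)} = \left(-1\right) \frac{1}{14} = - \frac{1}{14}$)
$Q = 47$ ($Q = 3 - \left(112 + \left(-2 - 1\right) \left(-4 + 8\right) 13\right) = 3 - \left(112 + \left(-2 - 1\right) 4 \cdot 13\right) = 3 - \left(112 + \left(-3\right) 4 \cdot 13\right) = 3 - \left(112 - 156\right) = 3 - -44 = 3 + 44 = 47$)
$\left(-238491 + Q\right) + d{\left(-450 \right)} = \left(-238491 + 47\right) - \frac{1}{14} = -238444 - \frac{1}{14} = - \frac{3338217}{14}$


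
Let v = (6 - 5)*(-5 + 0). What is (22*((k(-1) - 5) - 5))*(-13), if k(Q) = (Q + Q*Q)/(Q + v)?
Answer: 2860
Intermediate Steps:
v = -5 (v = 1*(-5) = -5)
k(Q) = (Q + Q²)/(-5 + Q) (k(Q) = (Q + Q*Q)/(Q - 5) = (Q + Q²)/(-5 + Q))
(22*((k(-1) - 5) - 5))*(-13) = (22*((-(1 - 1)/(-5 - 1) - 5) - 5))*(-13) = (22*((-1*0/(-6) - 5) - 5))*(-13) = (22*((-1*(-⅙)*0 - 5) - 5))*(-13) = (22*((0 - 5) - 5))*(-13) = (22*(-5 - 5))*(-13) = (22*(-10))*(-13) = -220*(-13) = 2860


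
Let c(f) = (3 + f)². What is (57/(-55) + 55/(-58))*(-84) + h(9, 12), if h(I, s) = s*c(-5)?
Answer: 342462/1595 ≈ 214.71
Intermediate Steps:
h(I, s) = 4*s (h(I, s) = s*(3 - 5)² = s*(-2)² = s*4 = 4*s)
(57/(-55) + 55/(-58))*(-84) + h(9, 12) = (57/(-55) + 55/(-58))*(-84) + 4*12 = (57*(-1/55) + 55*(-1/58))*(-84) + 48 = (-57/55 - 55/58)*(-84) + 48 = -6331/3190*(-84) + 48 = 265902/1595 + 48 = 342462/1595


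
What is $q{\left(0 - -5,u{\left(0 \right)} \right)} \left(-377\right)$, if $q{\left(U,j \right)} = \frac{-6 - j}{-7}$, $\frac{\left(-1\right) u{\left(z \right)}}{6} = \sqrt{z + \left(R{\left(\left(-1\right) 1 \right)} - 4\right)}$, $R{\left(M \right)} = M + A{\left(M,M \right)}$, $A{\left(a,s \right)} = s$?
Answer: $- \frac{2262}{7} + \frac{2262 i \sqrt{6}}{7} \approx -323.14 + 791.54 i$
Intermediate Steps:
$R{\left(M \right)} = 2 M$ ($R{\left(M \right)} = M + M = 2 M$)
$u{\left(z \right)} = - 6 \sqrt{-6 + z}$ ($u{\left(z \right)} = - 6 \sqrt{z - \left(4 - 2 \left(\left(-1\right) 1\right)\right)} = - 6 \sqrt{z + \left(2 \left(-1\right) - 4\right)} = - 6 \sqrt{z - 6} = - 6 \sqrt{-6 + z}$)
$q{\left(U,j \right)} = \frac{6}{7} + \frac{j}{7}$ ($q{\left(U,j \right)} = \left(-6 - j\right) \left(- \frac{1}{7}\right) = \frac{6}{7} + \frac{j}{7}$)
$q{\left(0 - -5,u{\left(0 \right)} \right)} \left(-377\right) = \left(\frac{6}{7} + \frac{\left(-6\right) \sqrt{-6 + 0}}{7}\right) \left(-377\right) = \left(\frac{6}{7} + \frac{\left(-6\right) \sqrt{-6}}{7}\right) \left(-377\right) = \left(\frac{6}{7} + \frac{\left(-6\right) i \sqrt{6}}{7}\right) \left(-377\right) = \left(\frac{6}{7} - \frac{6 i \sqrt{6}}{7}\right) \left(-377\right) = - \frac{2262}{7} + \frac{2262 i \sqrt{6}}{7}$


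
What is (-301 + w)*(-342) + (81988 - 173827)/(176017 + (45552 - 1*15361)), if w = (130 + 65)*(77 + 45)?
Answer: -552172677781/68736 ≈ -8.0332e+6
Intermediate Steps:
w = 23790 (w = 195*122 = 23790)
(-301 + w)*(-342) + (81988 - 173827)/(176017 + (45552 - 1*15361)) = (-301 + 23790)*(-342) + (81988 - 173827)/(176017 + (45552 - 1*15361)) = 23489*(-342) - 91839/(176017 + (45552 - 15361)) = -8033238 - 91839/(176017 + 30191) = -8033238 - 91839/206208 = -8033238 - 91839*1/206208 = -8033238 - 30613/68736 = -552172677781/68736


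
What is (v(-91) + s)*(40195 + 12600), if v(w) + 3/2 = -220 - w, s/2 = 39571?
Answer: 8342824285/2 ≈ 4.1714e+9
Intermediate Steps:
s = 79142 (s = 2*39571 = 79142)
v(w) = -443/2 - w (v(w) = -3/2 + (-220 - w) = -443/2 - w)
(v(-91) + s)*(40195 + 12600) = ((-443/2 - 1*(-91)) + 79142)*(40195 + 12600) = ((-443/2 + 91) + 79142)*52795 = (-261/2 + 79142)*52795 = (158023/2)*52795 = 8342824285/2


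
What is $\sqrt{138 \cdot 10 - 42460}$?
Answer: $2 i \sqrt{10270} \approx 202.68 i$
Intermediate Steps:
$\sqrt{138 \cdot 10 - 42460} = \sqrt{1380 - 42460} = \sqrt{-41080} = 2 i \sqrt{10270}$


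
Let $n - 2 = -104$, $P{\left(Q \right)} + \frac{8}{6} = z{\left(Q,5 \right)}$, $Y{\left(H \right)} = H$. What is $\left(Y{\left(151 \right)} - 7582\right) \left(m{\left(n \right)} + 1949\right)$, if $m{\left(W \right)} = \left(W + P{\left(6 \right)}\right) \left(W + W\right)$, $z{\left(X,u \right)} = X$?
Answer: $-162032955$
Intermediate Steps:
$P{\left(Q \right)} = - \frac{4}{3} + Q$
$n = -102$ ($n = 2 - 104 = -102$)
$m{\left(W \right)} = 2 W \left(\frac{14}{3} + W\right)$ ($m{\left(W \right)} = \left(W + \left(- \frac{4}{3} + 6\right)\right) \left(W + W\right) = \left(W + \frac{14}{3}\right) 2 W = \left(\frac{14}{3} + W\right) 2 W = 2 W \left(\frac{14}{3} + W\right)$)
$\left(Y{\left(151 \right)} - 7582\right) \left(m{\left(n \right)} + 1949\right) = \left(151 - 7582\right) \left(\frac{2}{3} \left(-102\right) \left(14 + 3 \left(-102\right)\right) + 1949\right) = - 7431 \left(\frac{2}{3} \left(-102\right) \left(14 - 306\right) + 1949\right) = - 7431 \left(\frac{2}{3} \left(-102\right) \left(-292\right) + 1949\right) = - 7431 \left(19856 + 1949\right) = \left(-7431\right) 21805 = -162032955$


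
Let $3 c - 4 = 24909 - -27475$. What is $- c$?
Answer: $- \frac{52388}{3} \approx -17463.0$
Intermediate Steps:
$c = \frac{52388}{3}$ ($c = \frac{4}{3} + \frac{24909 - -27475}{3} = \frac{4}{3} + \frac{24909 + 27475}{3} = \frac{4}{3} + \frac{1}{3} \cdot 52384 = \frac{4}{3} + \frac{52384}{3} = \frac{52388}{3} \approx 17463.0$)
$- c = \left(-1\right) \frac{52388}{3} = - \frac{52388}{3}$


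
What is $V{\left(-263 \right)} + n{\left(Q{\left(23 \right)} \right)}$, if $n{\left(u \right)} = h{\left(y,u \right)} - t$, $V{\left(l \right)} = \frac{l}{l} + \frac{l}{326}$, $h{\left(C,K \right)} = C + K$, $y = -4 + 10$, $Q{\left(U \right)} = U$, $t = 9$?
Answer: $\frac{6583}{326} \approx 20.193$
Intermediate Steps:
$y = 6$
$V{\left(l \right)} = 1 + \frac{l}{326}$ ($V{\left(l \right)} = 1 + l \frac{1}{326} = 1 + \frac{l}{326}$)
$n{\left(u \right)} = -3 + u$ ($n{\left(u \right)} = \left(6 + u\right) - 9 = -3 + u$)
$V{\left(-263 \right)} + n{\left(Q{\left(23 \right)} \right)} = \left(1 + \frac{1}{326} \left(-263\right)\right) + \left(-3 + 23\right) = \left(1 - \frac{263}{326}\right) + 20 = \frac{63}{326} + 20 = \frac{6583}{326}$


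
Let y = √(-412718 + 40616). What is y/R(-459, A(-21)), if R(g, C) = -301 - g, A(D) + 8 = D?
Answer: I*√372102/158 ≈ 3.8608*I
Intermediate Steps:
A(D) = -8 + D
y = I*√372102 (y = √(-372102) = I*√372102 ≈ 610.0*I)
y/R(-459, A(-21)) = (I*√372102)/(-301 - 1*(-459)) = (I*√372102)/(-301 + 459) = (I*√372102)/158 = (I*√372102)*(1/158) = I*√372102/158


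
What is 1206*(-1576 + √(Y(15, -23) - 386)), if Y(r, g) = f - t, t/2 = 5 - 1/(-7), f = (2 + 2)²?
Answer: -1900656 + 13266*I*√154/7 ≈ -1.9007e+6 + 23518.0*I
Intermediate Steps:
f = 16 (f = 4² = 16)
t = 72/7 (t = 2*(5 - 1/(-7)) = 2*(5 - 1*(-⅐)) = 2*(5 + ⅐) = 2*(36/7) = 72/7 ≈ 10.286)
Y(r, g) = 40/7 (Y(r, g) = 16 - 1*72/7 = 16 - 72/7 = 40/7)
1206*(-1576 + √(Y(15, -23) - 386)) = 1206*(-1576 + √(40/7 - 386)) = 1206*(-1576 + √(-2662/7)) = 1206*(-1576 + 11*I*√154/7) = -1900656 + 13266*I*√154/7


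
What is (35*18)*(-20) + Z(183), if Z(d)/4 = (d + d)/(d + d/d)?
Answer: -289617/23 ≈ -12592.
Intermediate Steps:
Z(d) = 8*d/(1 + d) (Z(d) = 4*((d + d)/(d + d/d)) = 4*((2*d)/(d + 1)) = 4*((2*d)/(1 + d)) = 4*(2*d/(1 + d)) = 8*d/(1 + d))
(35*18)*(-20) + Z(183) = (35*18)*(-20) + 8*183/(1 + 183) = 630*(-20) + 8*183/184 = -12600 + 8*183*(1/184) = -12600 + 183/23 = -289617/23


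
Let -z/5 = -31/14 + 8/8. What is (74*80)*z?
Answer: 251600/7 ≈ 35943.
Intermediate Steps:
z = 85/14 (z = -5*(-31/14 + 8/8) = -5*(-31*1/14 + 8*(1/8)) = -5*(-31/14 + 1) = -5*(-17/14) = 85/14 ≈ 6.0714)
(74*80)*z = (74*80)*(85/14) = 5920*(85/14) = 251600/7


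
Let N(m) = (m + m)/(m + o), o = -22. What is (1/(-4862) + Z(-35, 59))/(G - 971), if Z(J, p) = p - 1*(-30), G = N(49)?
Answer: -11683359/126990578 ≈ -0.092002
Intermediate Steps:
N(m) = 2*m/(-22 + m) (N(m) = (m + m)/(m - 22) = (2*m)/(-22 + m) = 2*m/(-22 + m))
G = 98/27 (G = 2*49/(-22 + 49) = 2*49/27 = 2*49*(1/27) = 98/27 ≈ 3.6296)
Z(J, p) = 30 + p (Z(J, p) = p + 30 = 30 + p)
(1/(-4862) + Z(-35, 59))/(G - 971) = (1/(-4862) + (30 + 59))/(98/27 - 971) = (-1/4862 + 89)/(-26119/27) = (432717/4862)*(-27/26119) = -11683359/126990578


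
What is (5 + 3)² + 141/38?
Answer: 2573/38 ≈ 67.711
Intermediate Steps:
(5 + 3)² + 141/38 = 8² + (1/38)*141 = 64 + 141/38 = 2573/38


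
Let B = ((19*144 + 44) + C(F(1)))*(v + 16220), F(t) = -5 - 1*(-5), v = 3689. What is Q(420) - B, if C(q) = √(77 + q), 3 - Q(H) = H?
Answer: -55347437 - 19909*√77 ≈ -5.5522e+7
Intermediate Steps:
Q(H) = 3 - H
F(t) = 0 (F(t) = -5 + 5 = 0)
B = 55347020 + 19909*√77 (B = ((19*144 + 44) + √(77 + 0))*(3689 + 16220) = ((2736 + 44) + √77)*19909 = (2780 + √77)*19909 = 55347020 + 19909*√77 ≈ 5.5522e+7)
Q(420) - B = (3 - 1*420) - (55347020 + 19909*√77) = (3 - 420) + (-55347020 - 19909*√77) = -417 + (-55347020 - 19909*√77) = -55347437 - 19909*√77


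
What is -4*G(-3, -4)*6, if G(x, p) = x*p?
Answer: -288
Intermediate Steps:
G(x, p) = p*x
-4*G(-3, -4)*6 = -(-16)*(-3)*6 = -4*12*6 = -48*6 = -288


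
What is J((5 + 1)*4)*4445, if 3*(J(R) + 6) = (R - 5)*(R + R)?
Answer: 1324610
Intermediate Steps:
J(R) = -6 + 2*R*(-5 + R)/3 (J(R) = -6 + ((R - 5)*(R + R))/3 = -6 + ((-5 + R)*(2*R))/3 = -6 + (2*R*(-5 + R))/3 = -6 + 2*R*(-5 + R)/3)
J((5 + 1)*4)*4445 = (-6 - 10*(5 + 1)*4/3 + 2*((5 + 1)*4)²/3)*4445 = (-6 - 20*4 + 2*(6*4)²/3)*4445 = (-6 - 10/3*24 + (⅔)*24²)*4445 = (-6 - 80 + (⅔)*576)*4445 = (-6 - 80 + 384)*4445 = 298*4445 = 1324610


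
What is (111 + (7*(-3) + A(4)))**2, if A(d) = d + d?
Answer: 9604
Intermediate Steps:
A(d) = 2*d
(111 + (7*(-3) + A(4)))**2 = (111 + (7*(-3) + 2*4))**2 = (111 + (-21 + 8))**2 = (111 - 13)**2 = 98**2 = 9604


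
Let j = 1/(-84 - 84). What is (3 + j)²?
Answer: 253009/28224 ≈ 8.9643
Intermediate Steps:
j = -1/168 (j = 1/(-168) = -1/168 ≈ -0.0059524)
(3 + j)² = (3 - 1/168)² = (503/168)² = 253009/28224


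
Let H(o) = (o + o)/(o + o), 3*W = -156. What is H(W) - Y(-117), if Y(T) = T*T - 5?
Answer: -13683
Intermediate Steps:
W = -52 (W = (⅓)*(-156) = -52)
H(o) = 1 (H(o) = (2*o)/((2*o)) = (2*o)*(1/(2*o)) = 1)
Y(T) = -5 + T² (Y(T) = T² - 5 = -5 + T²)
H(W) - Y(-117) = 1 - (-5 + (-117)²) = 1 - (-5 + 13689) = 1 - 1*13684 = 1 - 13684 = -13683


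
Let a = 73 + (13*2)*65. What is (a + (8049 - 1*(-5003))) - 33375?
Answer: -18560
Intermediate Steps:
a = 1763 (a = 73 + 26*65 = 73 + 1690 = 1763)
(a + (8049 - 1*(-5003))) - 33375 = (1763 + (8049 - 1*(-5003))) - 33375 = (1763 + (8049 + 5003)) - 33375 = (1763 + 13052) - 33375 = 14815 - 33375 = -18560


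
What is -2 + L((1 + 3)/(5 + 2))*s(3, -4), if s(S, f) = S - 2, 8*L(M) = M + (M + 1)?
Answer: -97/56 ≈ -1.7321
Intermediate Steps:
L(M) = 1/8 + M/4 (L(M) = (M + (M + 1))/8 = (M + (1 + M))/8 = (1 + 2*M)/8 = 1/8 + M/4)
s(S, f) = -2 + S
-2 + L((1 + 3)/(5 + 2))*s(3, -4) = -2 + (1/8 + ((1 + 3)/(5 + 2))/4)*(-2 + 3) = -2 + (1/8 + (4/7)/4)*1 = -2 + (1/8 + (4*(1/7))/4)*1 = -2 + (1/8 + (1/4)*(4/7))*1 = -2 + (1/8 + 1/7)*1 = -2 + (15/56)*1 = -2 + 15/56 = -97/56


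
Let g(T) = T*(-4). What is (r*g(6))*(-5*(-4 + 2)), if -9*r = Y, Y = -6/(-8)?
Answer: 20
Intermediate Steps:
g(T) = -4*T
Y = ¾ (Y = -6*(-⅛) = ¾ ≈ 0.75000)
r = -1/12 (r = -⅑*¾ = -1/12 ≈ -0.083333)
(r*g(6))*(-5*(-4 + 2)) = (-(-1)*6/3)*(-5*(-4 + 2)) = (-1/12*(-24))*(-5*(-2)) = 2*10 = 20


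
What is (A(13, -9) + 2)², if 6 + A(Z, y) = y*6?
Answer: 3364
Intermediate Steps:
A(Z, y) = -6 + 6*y (A(Z, y) = -6 + y*6 = -6 + 6*y)
(A(13, -9) + 2)² = ((-6 + 6*(-9)) + 2)² = ((-6 - 54) + 2)² = (-60 + 2)² = (-58)² = 3364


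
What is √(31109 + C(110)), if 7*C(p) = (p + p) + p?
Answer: √1526651/7 ≈ 176.51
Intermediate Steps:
C(p) = 3*p/7 (C(p) = ((p + p) + p)/7 = (2*p + p)/7 = (3*p)/7 = 3*p/7)
√(31109 + C(110)) = √(31109 + (3/7)*110) = √(31109 + 330/7) = √(218093/7) = √1526651/7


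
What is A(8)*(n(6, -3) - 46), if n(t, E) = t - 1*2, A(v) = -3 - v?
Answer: 462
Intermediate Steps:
n(t, E) = -2 + t (n(t, E) = t - 2 = -2 + t)
A(8)*(n(6, -3) - 46) = (-3 - 1*8)*((-2 + 6) - 46) = (-3 - 8)*(4 - 46) = -11*(-42) = 462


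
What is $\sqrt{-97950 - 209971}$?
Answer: $i \sqrt{307921} \approx 554.91 i$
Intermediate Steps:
$\sqrt{-97950 - 209971} = \sqrt{-307921} = i \sqrt{307921}$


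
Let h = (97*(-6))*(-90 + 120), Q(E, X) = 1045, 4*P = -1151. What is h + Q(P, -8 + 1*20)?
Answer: -16415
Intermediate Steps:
P = -1151/4 (P = (1/4)*(-1151) = -1151/4 ≈ -287.75)
h = -17460 (h = -582*30 = -17460)
h + Q(P, -8 + 1*20) = -17460 + 1045 = -16415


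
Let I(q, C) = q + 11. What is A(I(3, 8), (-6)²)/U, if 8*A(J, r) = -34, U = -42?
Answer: 17/168 ≈ 0.10119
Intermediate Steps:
I(q, C) = 11 + q
A(J, r) = -17/4 (A(J, r) = (⅛)*(-34) = -17/4)
A(I(3, 8), (-6)²)/U = -17/4/(-42) = -17/4*(-1/42) = 17/168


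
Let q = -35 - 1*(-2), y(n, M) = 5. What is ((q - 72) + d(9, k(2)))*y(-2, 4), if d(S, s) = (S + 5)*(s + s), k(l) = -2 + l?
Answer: -525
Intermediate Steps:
q = -33 (q = -35 + 2 = -33)
d(S, s) = 2*s*(5 + S) (d(S, s) = (5 + S)*(2*s) = 2*s*(5 + S))
((q - 72) + d(9, k(2)))*y(-2, 4) = ((-33 - 72) + 2*(-2 + 2)*(5 + 9))*5 = (-105 + 2*0*14)*5 = (-105 + 0)*5 = -105*5 = -525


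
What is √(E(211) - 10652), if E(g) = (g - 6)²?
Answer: √31373 ≈ 177.12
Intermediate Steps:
E(g) = (-6 + g)²
√(E(211) - 10652) = √((-6 + 211)² - 10652) = √(205² - 10652) = √(42025 - 10652) = √31373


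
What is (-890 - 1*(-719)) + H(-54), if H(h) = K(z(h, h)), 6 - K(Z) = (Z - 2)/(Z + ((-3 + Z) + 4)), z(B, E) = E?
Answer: -17711/107 ≈ -165.52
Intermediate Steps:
K(Z) = 6 - (-2 + Z)/(1 + 2*Z) (K(Z) = 6 - (Z - 2)/(Z + ((-3 + Z) + 4)) = 6 - (-2 + Z)/(Z + (1 + Z)) = 6 - (-2 + Z)/(1 + 2*Z))
H(h) = (8 + 11*h)/(1 + 2*h)
(-890 - 1*(-719)) + H(-54) = (-890 - 1*(-719)) + (8 + 11*(-54))/(1 + 2*(-54)) = (-890 + 719) + (8 - 594)/(1 - 108) = -171 - 586/(-107) = -171 - 1/107*(-586) = -171 + 586/107 = -17711/107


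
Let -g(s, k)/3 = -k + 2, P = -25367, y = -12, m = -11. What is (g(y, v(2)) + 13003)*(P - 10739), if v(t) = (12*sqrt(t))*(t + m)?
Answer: -469269682 + 11698344*sqrt(2) ≈ -4.5273e+8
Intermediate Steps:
v(t) = 12*sqrt(t)*(-11 + t) (v(t) = (12*sqrt(t))*(t - 11) = (12*sqrt(t))*(-11 + t) = 12*sqrt(t)*(-11 + t))
g(s, k) = -6 + 3*k (g(s, k) = -3*(-k + 2) = -3*(2 - k) = -6 + 3*k)
(g(y, v(2)) + 13003)*(P - 10739) = ((-6 + 3*(12*sqrt(2)*(-11 + 2))) + 13003)*(-25367 - 10739) = ((-6 + 3*(12*sqrt(2)*(-9))) + 13003)*(-36106) = ((-6 + 3*(-108*sqrt(2))) + 13003)*(-36106) = ((-6 - 324*sqrt(2)) + 13003)*(-36106) = (12997 - 324*sqrt(2))*(-36106) = -469269682 + 11698344*sqrt(2)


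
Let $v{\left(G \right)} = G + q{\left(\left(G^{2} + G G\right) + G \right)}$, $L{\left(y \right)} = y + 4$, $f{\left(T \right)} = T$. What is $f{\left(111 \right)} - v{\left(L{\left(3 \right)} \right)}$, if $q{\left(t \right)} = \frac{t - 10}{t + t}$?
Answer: $\frac{4349}{42} \approx 103.55$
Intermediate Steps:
$q{\left(t \right)} = \frac{-10 + t}{2 t}$
$L{\left(y \right)} = 4 + y$
$v{\left(G \right)} = G + \frac{-10 + G + 2 G^{2}}{2 \left(G + 2 G^{2}\right)}$ ($v{\left(G \right)} = G + \frac{-10 + \left(\left(G^{2} + G G\right) + G\right)}{2 \left(\left(G^{2} + G G\right) + G\right)} = G + \frac{-10 + \left(\left(G^{2} + G^{2}\right) + G\right)}{2 \left(\left(G^{2} + G^{2}\right) + G\right)} = G + \frac{-10 + \left(2 G^{2} + G\right)}{2 \left(2 G^{2} + G\right)} = G + \frac{-10 + \left(G + 2 G^{2}\right)}{2 \left(G + 2 G^{2}\right)} = G + \frac{-10 + G + 2 G^{2}}{2 \left(G + 2 G^{2}\right)}$)
$f{\left(111 \right)} - v{\left(L{\left(3 \right)} \right)} = 111 - \frac{-10 + \left(4 + 3\right) + 4 \left(4 + 3\right)^{2} + 4 \left(4 + 3\right)^{3}}{2 \left(4 + 3\right) \left(1 + 2 \left(4 + 3\right)\right)} = 111 - \frac{-10 + 7 + 4 \cdot 7^{2} + 4 \cdot 7^{3}}{2 \cdot 7 \left(1 + 2 \cdot 7\right)} = 111 - \frac{1}{2} \cdot \frac{1}{7} \frac{1}{1 + 14} \left(-10 + 7 + 4 \cdot 49 + 4 \cdot 343\right) = 111 - \frac{1}{2} \cdot \frac{1}{7} \cdot \frac{1}{15} \left(-10 + 7 + 196 + 1372\right) = 111 - \frac{1}{2} \cdot \frac{1}{7} \cdot \frac{1}{15} \cdot 1565 = 111 - \frac{313}{42} = \frac{4349}{42}$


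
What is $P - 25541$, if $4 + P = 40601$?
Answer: $15056$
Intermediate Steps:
$P = 40597$ ($P = -4 + 40601 = 40597$)
$P - 25541 = 40597 - 25541 = 15056$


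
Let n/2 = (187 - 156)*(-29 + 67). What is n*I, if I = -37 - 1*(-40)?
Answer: 7068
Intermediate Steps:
n = 2356 (n = 2*((187 - 156)*(-29 + 67)) = 2*(31*38) = 2*1178 = 2356)
I = 3 (I = -37 + 40 = 3)
n*I = 2356*3 = 7068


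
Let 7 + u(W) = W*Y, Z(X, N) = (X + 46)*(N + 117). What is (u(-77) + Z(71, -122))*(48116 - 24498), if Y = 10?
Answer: -32167716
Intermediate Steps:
Z(X, N) = (46 + X)*(117 + N)
u(W) = -7 + 10*W (u(W) = -7 + W*10 = -7 + 10*W)
(u(-77) + Z(71, -122))*(48116 - 24498) = ((-7 + 10*(-77)) + (5382 + 46*(-122) + 117*71 - 122*71))*(48116 - 24498) = ((-7 - 770) + (5382 - 5612 + 8307 - 8662))*23618 = (-777 - 585)*23618 = -1362*23618 = -32167716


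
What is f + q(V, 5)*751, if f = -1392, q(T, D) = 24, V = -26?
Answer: 16632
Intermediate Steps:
f + q(V, 5)*751 = -1392 + 24*751 = -1392 + 18024 = 16632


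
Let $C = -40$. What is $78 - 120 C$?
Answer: $4878$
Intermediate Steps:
$78 - 120 C = 78 - -4800 = 78 + 4800 = 4878$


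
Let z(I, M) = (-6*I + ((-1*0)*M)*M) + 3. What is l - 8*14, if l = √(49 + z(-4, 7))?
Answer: -112 + 2*√19 ≈ -103.28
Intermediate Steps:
z(I, M) = 3 - 6*I (z(I, M) = (-6*I + (0*M)*M) + 3 = (-6*I + 0*M) + 3 = (-6*I + 0) + 3 = -6*I + 3 = 3 - 6*I)
l = 2*√19 (l = √(49 + (3 - 6*(-4))) = √(49 + (3 + 24)) = √(49 + 27) = √76 = 2*√19 ≈ 8.7178)
l - 8*14 = 2*√19 - 8*14 = 2*√19 - 112 = -112 + 2*√19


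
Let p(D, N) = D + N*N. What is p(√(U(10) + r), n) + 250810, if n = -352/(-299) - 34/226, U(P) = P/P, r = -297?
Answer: 286316210563139/1141561369 + 2*I*√74 ≈ 2.5081e+5 + 17.205*I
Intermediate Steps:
U(P) = 1
n = 34693/33787 (n = -352*(-1/299) - 34*1/226 = 352/299 - 17/113 = 34693/33787 ≈ 1.0268)
p(D, N) = D + N²
p(√(U(10) + r), n) + 250810 = (√(1 - 297) + (34693/33787)²) + 250810 = (√(-296) + 1203604249/1141561369) + 250810 = (2*I*√74 + 1203604249/1141561369) + 250810 = (1203604249/1141561369 + 2*I*√74) + 250810 = 286316210563139/1141561369 + 2*I*√74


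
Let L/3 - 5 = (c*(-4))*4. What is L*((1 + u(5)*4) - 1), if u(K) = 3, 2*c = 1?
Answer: -108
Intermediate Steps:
c = ½ (c = (½)*1 = ½ ≈ 0.50000)
L = -9 (L = 15 + 3*(((½)*(-4))*4) = 15 + 3*(-2*4) = 15 + 3*(-8) = 15 - 24 = -9)
L*((1 + u(5)*4) - 1) = -9*((1 + 3*4) - 1) = -9*((1 + 12) - 1) = -9*(13 - 1) = -9*12 = -108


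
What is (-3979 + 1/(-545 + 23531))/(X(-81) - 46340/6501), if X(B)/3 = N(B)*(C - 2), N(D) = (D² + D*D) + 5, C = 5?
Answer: -198196621931/5884425983586 ≈ -0.033682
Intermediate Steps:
N(D) = 5 + 2*D² (N(D) = (D² + D²) + 5 = 2*D² + 5 = 5 + 2*D²)
X(B) = 45 + 18*B² (X(B) = 3*((5 + 2*B²)*(5 - 2)) = 3*((5 + 2*B²)*3) = 3*(15 + 6*B²) = 45 + 18*B²)
(-3979 + 1/(-545 + 23531))/(X(-81) - 46340/6501) = (-3979 + 1/(-545 + 23531))/((45 + 18*(-81)²) - 46340/6501) = (-3979 + 1/22986)/((45 + 18*6561) - 46340*1/6501) = (-3979 + 1/22986)/((45 + 118098) - 46340/6501) = -91461293/(22986*(118143 - 46340/6501)) = -91461293/(22986*768001303/6501) = -91461293/22986*6501/768001303 = -198196621931/5884425983586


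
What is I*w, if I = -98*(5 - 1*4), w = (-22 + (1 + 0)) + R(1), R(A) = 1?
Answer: 1960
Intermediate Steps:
w = -20 (w = (-22 + (1 + 0)) + 1 = (-22 + 1) + 1 = -21 + 1 = -20)
I = -98 (I = -98*(5 - 4) = -98*1 = -98)
I*w = -98*(-20) = 1960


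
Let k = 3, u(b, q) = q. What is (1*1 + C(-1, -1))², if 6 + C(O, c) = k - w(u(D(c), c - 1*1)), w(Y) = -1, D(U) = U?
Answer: 1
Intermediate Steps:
C(O, c) = -2 (C(O, c) = -6 + (3 - 1*(-1)) = -6 + (3 + 1) = -6 + 4 = -2)
(1*1 + C(-1, -1))² = (1*1 - 2)² = (1 - 2)² = (-1)² = 1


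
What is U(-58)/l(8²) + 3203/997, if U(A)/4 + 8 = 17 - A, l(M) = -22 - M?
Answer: 4131/42871 ≈ 0.096359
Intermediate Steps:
U(A) = 36 - 4*A (U(A) = -32 + 4*(17 - A) = -32 + (68 - 4*A) = 36 - 4*A)
U(-58)/l(8²) + 3203/997 = (36 - 4*(-58))/(-22 - 1*8²) + 3203/997 = (36 + 232)/(-22 - 1*64) + 3203*(1/997) = 268/(-22 - 64) + 3203/997 = 268/(-86) + 3203/997 = 268*(-1/86) + 3203/997 = -134/43 + 3203/997 = 4131/42871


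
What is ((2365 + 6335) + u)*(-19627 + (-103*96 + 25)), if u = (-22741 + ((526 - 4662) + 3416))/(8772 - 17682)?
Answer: -76222273163/297 ≈ -2.5664e+8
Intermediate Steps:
u = 23461/8910 (u = (-22741 + (-4136 + 3416))/(-8910) = (-22741 - 720)*(-1/8910) = -23461*(-1/8910) = 23461/8910 ≈ 2.6331)
((2365 + 6335) + u)*(-19627 + (-103*96 + 25)) = ((2365 + 6335) + 23461/8910)*(-19627 + (-103*96 + 25)) = (8700 + 23461/8910)*(-19627 + (-9888 + 25)) = 77540461*(-19627 - 9863)/8910 = (77540461/8910)*(-29490) = -76222273163/297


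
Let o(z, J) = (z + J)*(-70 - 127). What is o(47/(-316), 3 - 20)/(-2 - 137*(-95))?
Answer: 1067543/4112108 ≈ 0.25961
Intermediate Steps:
o(z, J) = -197*J - 197*z (o(z, J) = (J + z)*(-197) = -197*J - 197*z)
o(47/(-316), 3 - 20)/(-2 - 137*(-95)) = (-197*(3 - 20) - 9259/(-316))/(-2 - 137*(-95)) = (-197*(-17) - 9259*(-1)/316)/(-2 + 13015) = (3349 - 197*(-47/316))/13013 = (3349 + 9259/316)*(1/13013) = (1067543/316)*(1/13013) = 1067543/4112108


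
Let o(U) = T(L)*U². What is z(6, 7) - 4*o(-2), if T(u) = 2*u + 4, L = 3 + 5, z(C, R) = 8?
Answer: -312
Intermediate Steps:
L = 8
T(u) = 4 + 2*u
o(U) = 20*U² (o(U) = (4 + 2*8)*U² = (4 + 16)*U² = 20*U²)
z(6, 7) - 4*o(-2) = 8 - 80*(-2)² = 8 - 80*4 = 8 - 4*80 = 8 - 320 = -312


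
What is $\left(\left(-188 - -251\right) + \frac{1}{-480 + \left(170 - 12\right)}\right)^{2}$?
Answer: $\frac{411481225}{103684} \approx 3968.6$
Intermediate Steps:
$\left(\left(-188 - -251\right) + \frac{1}{-480 + \left(170 - 12\right)}\right)^{2} = \left(\left(-188 + 251\right) + \frac{1}{-480 + 158}\right)^{2} = \left(63 + \frac{1}{-322}\right)^{2} = \left(63 - \frac{1}{322}\right)^{2} = \left(\frac{20285}{322}\right)^{2} = \frac{411481225}{103684}$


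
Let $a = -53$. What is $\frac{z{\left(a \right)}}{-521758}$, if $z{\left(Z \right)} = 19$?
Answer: $- \frac{19}{521758} \approx -3.6415 \cdot 10^{-5}$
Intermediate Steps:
$\frac{z{\left(a \right)}}{-521758} = \frac{19}{-521758} = 19 \left(- \frac{1}{521758}\right) = - \frac{19}{521758}$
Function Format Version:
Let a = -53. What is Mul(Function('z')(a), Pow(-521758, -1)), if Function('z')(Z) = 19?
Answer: Rational(-19, 521758) ≈ -3.6415e-5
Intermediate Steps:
Mul(Function('z')(a), Pow(-521758, -1)) = Mul(19, Pow(-521758, -1)) = Mul(19, Rational(-1, 521758)) = Rational(-19, 521758)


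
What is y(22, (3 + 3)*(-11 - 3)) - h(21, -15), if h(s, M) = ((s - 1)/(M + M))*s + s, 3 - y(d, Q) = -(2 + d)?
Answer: 20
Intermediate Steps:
y(d, Q) = 5 + d (y(d, Q) = 3 - (-1)*(2 + d) = 3 - (-2 - d) = 3 + (2 + d) = 5 + d)
h(s, M) = s + s*(-1 + s)/(2*M) (h(s, M) = ((-1 + s)/((2*M)))*s + s = ((-1 + s)*(1/(2*M)))*s + s = ((-1 + s)/(2*M))*s + s = s*(-1 + s)/(2*M) + s = s + s*(-1 + s)/(2*M))
y(22, (3 + 3)*(-11 - 3)) - h(21, -15) = (5 + 22) - 21*(-1 + 21 + 2*(-15))/(2*(-15)) = 27 - 21*(-1)*(-1 + 21 - 30)/(2*15) = 27 - 21*(-1)*(-10)/(2*15) = 27 - 1*7 = 27 - 7 = 20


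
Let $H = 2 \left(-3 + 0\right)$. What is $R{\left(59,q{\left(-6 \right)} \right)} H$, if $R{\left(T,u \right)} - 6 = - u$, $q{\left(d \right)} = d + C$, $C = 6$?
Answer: $-36$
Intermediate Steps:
$q{\left(d \right)} = 6 + d$ ($q{\left(d \right)} = d + 6 = 6 + d$)
$R{\left(T,u \right)} = 6 - u$
$H = -6$ ($H = 2 \left(-3\right) = -6$)
$R{\left(59,q{\left(-6 \right)} \right)} H = \left(6 - \left(6 - 6\right)\right) \left(-6\right) = \left(6 - 0\right) \left(-6\right) = \left(6 + 0\right) \left(-6\right) = 6 \left(-6\right) = -36$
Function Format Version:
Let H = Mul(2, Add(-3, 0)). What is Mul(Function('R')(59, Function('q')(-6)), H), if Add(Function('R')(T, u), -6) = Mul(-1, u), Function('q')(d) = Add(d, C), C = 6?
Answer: -36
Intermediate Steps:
Function('q')(d) = Add(6, d) (Function('q')(d) = Add(d, 6) = Add(6, d))
Function('R')(T, u) = Add(6, Mul(-1, u))
H = -6 (H = Mul(2, -3) = -6)
Mul(Function('R')(59, Function('q')(-6)), H) = Mul(Add(6, Mul(-1, Add(6, -6))), -6) = Mul(Add(6, Mul(-1, 0)), -6) = Mul(Add(6, 0), -6) = Mul(6, -6) = -36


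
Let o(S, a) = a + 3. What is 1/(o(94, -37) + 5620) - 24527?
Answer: -137007821/5586 ≈ -24527.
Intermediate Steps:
o(S, a) = 3 + a
1/(o(94, -37) + 5620) - 24527 = 1/((3 - 37) + 5620) - 24527 = 1/(-34 + 5620) - 24527 = 1/5586 - 24527 = -137007821/5586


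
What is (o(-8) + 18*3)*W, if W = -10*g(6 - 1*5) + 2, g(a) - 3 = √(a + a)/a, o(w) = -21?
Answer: -924 - 330*√2 ≈ -1390.7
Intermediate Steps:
g(a) = 3 + √2/√a (g(a) = 3 + √(a + a)/a = 3 + √(2*a)/a = 3 + (√2*√a)/a = 3 + √2/√a)
W = -28 - 10*√2 (W = -10*(3 + √2/√(6 - 1*5)) + 2 = -10*(3 + √2/√(6 - 5)) + 2 = -10*(3 + √2/√1) + 2 = -10*(3 + √2*1) + 2 = -10*(3 + √2) + 2 = (-30 - 10*√2) + 2 = -28 - 10*√2 ≈ -42.142)
(o(-8) + 18*3)*W = (-21 + 18*3)*(-28 - 10*√2) = (-21 + 54)*(-28 - 10*√2) = 33*(-28 - 10*√2) = -924 - 330*√2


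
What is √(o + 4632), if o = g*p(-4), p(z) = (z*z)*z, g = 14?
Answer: 2*√934 ≈ 61.123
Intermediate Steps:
p(z) = z³ (p(z) = z²*z = z³)
o = -896 (o = 14*(-4)³ = 14*(-64) = -896)
√(o + 4632) = √(-896 + 4632) = √3736 = 2*√934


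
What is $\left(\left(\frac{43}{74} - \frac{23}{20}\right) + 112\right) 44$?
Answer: $\frac{907049}{185} \approx 4903.0$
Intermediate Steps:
$\left(\left(\frac{43}{74} - \frac{23}{20}\right) + 112\right) 44 = \left(- \frac{421}{740} + 112\right) 44 = \frac{82459}{740} \cdot 44 = \frac{907049}{185}$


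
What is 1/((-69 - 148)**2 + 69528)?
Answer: 1/116617 ≈ 8.5751e-6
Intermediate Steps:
1/((-69 - 148)**2 + 69528) = 1/((-217)**2 + 69528) = 1/(47089 + 69528) = 1/116617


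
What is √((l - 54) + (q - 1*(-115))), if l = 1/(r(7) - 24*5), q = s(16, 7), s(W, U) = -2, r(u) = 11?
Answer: √700870/109 ≈ 7.6805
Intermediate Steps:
q = -2
l = -1/109 (l = 1/(11 - 24*5) = 1/(11 - 120) = 1/(-109) = -1/109 ≈ -0.0091743)
√((l - 54) + (q - 1*(-115))) = √((-1/109 - 54) + (-2 - 1*(-115))) = √(-5887/109 + (-2 + 115)) = √(-5887/109 + 113) = √(6430/109) = √700870/109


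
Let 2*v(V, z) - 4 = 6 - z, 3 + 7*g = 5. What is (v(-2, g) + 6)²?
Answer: 5776/49 ≈ 117.88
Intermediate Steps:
g = 2/7 (g = -3/7 + (⅐)*5 = -3/7 + 5/7 = 2/7 ≈ 0.28571)
v(V, z) = 5 - z/2 (v(V, z) = 2 + (6 - z)/2 = 2 + (3 - z/2) = 5 - z/2)
(v(-2, g) + 6)² = ((5 - ½*2/7) + 6)² = ((5 - ⅐) + 6)² = (34/7 + 6)² = (76/7)² = 5776/49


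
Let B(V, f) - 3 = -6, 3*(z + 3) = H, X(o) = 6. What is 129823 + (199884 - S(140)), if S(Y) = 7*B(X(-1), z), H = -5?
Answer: 329728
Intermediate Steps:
z = -14/3 (z = -3 + (⅓)*(-5) = -3 - 5/3 = -14/3 ≈ -4.6667)
B(V, f) = -3 (B(V, f) = 3 - 6 = -3)
S(Y) = -21 (S(Y) = 7*(-3) = -21)
129823 + (199884 - S(140)) = 129823 + (199884 - 1*(-21)) = 129823 + (199884 + 21) = 129823 + 199905 = 329728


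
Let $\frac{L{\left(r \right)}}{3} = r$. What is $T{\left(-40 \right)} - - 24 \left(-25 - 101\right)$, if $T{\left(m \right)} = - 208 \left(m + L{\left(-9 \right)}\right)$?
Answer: $10912$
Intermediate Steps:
$L{\left(r \right)} = 3 r$
$T{\left(m \right)} = 5616 - 208 m$ ($T{\left(m \right)} = - 208 \left(m + 3 \left(-9\right)\right) = - 208 \left(m - 27\right) = - 208 \left(-27 + m\right) = 5616 - 208 m$)
$T{\left(-40 \right)} - - 24 \left(-25 - 101\right) = \left(5616 - -8320\right) - - 24 \left(-25 - 101\right) = \left(5616 + 8320\right) - \left(-24\right) \left(-126\right) = 13936 - 3024 = 10912$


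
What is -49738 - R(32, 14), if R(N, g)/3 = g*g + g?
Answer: -50368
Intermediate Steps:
R(N, g) = 3*g + 3*g**2 (R(N, g) = 3*(g*g + g) = 3*(g**2 + g) = 3*(g + g**2) = 3*g + 3*g**2)
-49738 - R(32, 14) = -49738 - 3*14*(1 + 14) = -49738 - 3*14*15 = -49738 - 1*630 = -49738 - 630 = -50368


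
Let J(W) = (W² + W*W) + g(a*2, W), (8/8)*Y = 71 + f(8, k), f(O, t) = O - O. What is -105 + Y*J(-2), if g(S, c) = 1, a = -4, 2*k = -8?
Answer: 534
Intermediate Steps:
k = -4 (k = (½)*(-8) = -4)
f(O, t) = 0
Y = 71 (Y = 71 + 0 = 71)
J(W) = 1 + 2*W² (J(W) = (W² + W*W) + 1 = (W² + W²) + 1 = 2*W² + 1 = 1 + 2*W²)
-105 + Y*J(-2) = -105 + 71*(1 + 2*(-2)²) = -105 + 71*(1 + 2*4) = -105 + 71*(1 + 8) = -105 + 71*9 = -105 + 639 = 534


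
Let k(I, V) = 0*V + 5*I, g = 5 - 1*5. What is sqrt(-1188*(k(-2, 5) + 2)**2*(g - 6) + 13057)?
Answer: sqrt(469249) ≈ 685.02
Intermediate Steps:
g = 0 (g = 5 - 5 = 0)
k(I, V) = 5*I (k(I, V) = 0 + 5*I = 5*I)
sqrt(-1188*(k(-2, 5) + 2)**2*(g - 6) + 13057) = sqrt(-1188*(5*(-2) + 2)**2*(0 - 6) + 13057) = sqrt(-1188*(-10 + 2)**2*(-6) + 13057) = sqrt(-1188*(-8)**2*(-6) + 13057) = sqrt(-76032*(-6) + 13057) = sqrt(-1188*(-384) + 13057) = sqrt(456192 + 13057) = sqrt(469249)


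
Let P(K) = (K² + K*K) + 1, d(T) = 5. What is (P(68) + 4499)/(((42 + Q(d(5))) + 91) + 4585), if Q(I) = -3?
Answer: 13748/4715 ≈ 2.9158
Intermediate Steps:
P(K) = 1 + 2*K² (P(K) = (K² + K²) + 1 = 2*K² + 1 = 1 + 2*K²)
(P(68) + 4499)/(((42 + Q(d(5))) + 91) + 4585) = ((1 + 2*68²) + 4499)/(((42 - 3) + 91) + 4585) = ((1 + 2*4624) + 4499)/((39 + 91) + 4585) = ((1 + 9248) + 4499)/(130 + 4585) = (9249 + 4499)/4715 = 13748*(1/4715) = 13748/4715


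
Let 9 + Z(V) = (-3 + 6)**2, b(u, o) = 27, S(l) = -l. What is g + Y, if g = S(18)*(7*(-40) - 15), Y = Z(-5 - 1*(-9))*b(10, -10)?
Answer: 5310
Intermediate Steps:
Z(V) = 0 (Z(V) = -9 + (-3 + 6)**2 = -9 + 3**2 = -9 + 9 = 0)
Y = 0 (Y = 0*27 = 0)
g = 5310 (g = (-1*18)*(7*(-40) - 15) = -18*(-280 - 15) = -18*(-295) = 5310)
g + Y = 5310 + 0 = 5310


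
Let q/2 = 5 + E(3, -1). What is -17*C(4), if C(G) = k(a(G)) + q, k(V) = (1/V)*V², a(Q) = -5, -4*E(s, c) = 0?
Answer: -85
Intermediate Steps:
E(s, c) = 0 (E(s, c) = -¼*0 = 0)
q = 10 (q = 2*(5 + 0) = 2*5 = 10)
k(V) = V (k(V) = V²/V = V)
C(G) = 5 (C(G) = -5 + 10 = 5)
-17*C(4) = -17*5 = -85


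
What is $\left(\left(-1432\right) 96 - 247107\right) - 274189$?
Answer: $-658768$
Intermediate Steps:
$\left(\left(-1432\right) 96 - 247107\right) - 274189 = \left(-137472 - 247107\right) - 274189 = -384579 - 274189 = -658768$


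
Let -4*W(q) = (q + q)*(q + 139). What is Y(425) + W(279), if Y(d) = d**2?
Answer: 122314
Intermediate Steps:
W(q) = -q*(139 + q)/2 (W(q) = -(q + q)*(q + 139)/4 = -2*q*(139 + q)/4 = -q*(139 + q)/2)
Y(425) + W(279) = 425**2 - 1/2*279*(139 + 279) = 180625 - 1/2*279*418 = 180625 - 58311 = 122314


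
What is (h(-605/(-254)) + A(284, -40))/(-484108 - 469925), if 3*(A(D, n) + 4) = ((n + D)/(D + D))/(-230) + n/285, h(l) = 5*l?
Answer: -5576367731/676673874028260 ≈ -8.2409e-6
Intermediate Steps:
A(D, n) = -4 + n/855 - (D + n)/(1380*D) (A(D, n) = -4 + (((n + D)/(D + D))/(-230) + n/285)/3 = -4 + (((D + n)/((2*D)))*(-1/230) + n*(1/285))/3 = -4 + (((D + n)*(1/(2*D)))*(-1/230) + n/285)/3 = -4 + (((D + n)/(2*D))*(-1/230) + n/285)/3 = -4 + (-(D + n)/(460*D) + n/285)/3 = -4 + (n/285 - (D + n)/(460*D))/3 = -4 + (n/855 - (D + n)/(1380*D)) = -4 + n/855 - (D + n)/(1380*D))
(h(-605/(-254)) + A(284, -40))/(-484108 - 469925) = (5*(-605/(-254)) + (-5521/1380 + (1/855)*(-40) - 1/1380*(-40)/284))/(-484108 - 469925) = (5*(-605*(-1/254)) + (-5521/1380 - 8/171 - 1/1380*(-40)*1/284))/(-954033) = (5*(605/254) + (-5521/1380 - 8/171 + 1/9798))*(-1/954033) = (3025/254 - 22604197/5584860)*(-1/954033) = (5576367731/709277220)*(-1/954033) = -5576367731/676673874028260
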